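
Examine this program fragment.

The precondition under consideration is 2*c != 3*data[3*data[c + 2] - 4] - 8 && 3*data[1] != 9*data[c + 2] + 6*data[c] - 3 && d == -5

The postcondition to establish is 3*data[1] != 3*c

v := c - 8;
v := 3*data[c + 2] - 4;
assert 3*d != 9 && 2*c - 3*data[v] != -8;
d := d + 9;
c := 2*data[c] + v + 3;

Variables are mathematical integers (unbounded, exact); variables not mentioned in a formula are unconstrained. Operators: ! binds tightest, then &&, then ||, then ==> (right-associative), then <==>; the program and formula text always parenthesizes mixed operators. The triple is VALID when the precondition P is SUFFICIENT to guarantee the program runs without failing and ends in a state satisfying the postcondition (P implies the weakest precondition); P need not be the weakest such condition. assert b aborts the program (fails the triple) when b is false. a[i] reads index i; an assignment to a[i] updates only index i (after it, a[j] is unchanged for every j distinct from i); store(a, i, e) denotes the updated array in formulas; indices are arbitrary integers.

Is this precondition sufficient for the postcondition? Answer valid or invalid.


Working backward. After the program, 3*data[1] != 3*c must hold.
Before c := 2*data[c] + v + 3: 3*data[1] != 6*data[c] + 3*v + 9
Before d := d + 9: 3*data[1] != 6*data[c] + 3*v + 9
Before assert 3*d != 9 && 2*c - 3*data[v] != -8: 3*d != 9 && 2*c != 3*data[v] - 8 && 3*data[1] != 6*data[c] + 3*v + 9
Before v := 3*data[c + 2] - 4: 3*d != 9 && 2*c != 3*data[3*data[c + 2] - 4] - 8 && 3*data[1] != 9*data[c + 2] + 6*data[c] - 3
Before v := c - 8: 3*d != 9 && 2*c != 3*data[3*data[c + 2] - 4] - 8 && 3*data[1] != 9*data[c + 2] + 6*data[c] - 3
The weakest precondition is 3*d != 9 && 2*c != 3*data[3*data[c + 2] - 4] - 8 && 3*data[1] != 9*data[c + 2] + 6*data[c] - 3.
Check whether 2*c != 3*data[3*data[c + 2] - 4] - 8 && 3*data[1] != 9*data[c + 2] + 6*data[c] - 3 && d == -5 implies it.
Every state satisfying the precondition satisfies the weakest precondition: the implication holds.
Answer: valid


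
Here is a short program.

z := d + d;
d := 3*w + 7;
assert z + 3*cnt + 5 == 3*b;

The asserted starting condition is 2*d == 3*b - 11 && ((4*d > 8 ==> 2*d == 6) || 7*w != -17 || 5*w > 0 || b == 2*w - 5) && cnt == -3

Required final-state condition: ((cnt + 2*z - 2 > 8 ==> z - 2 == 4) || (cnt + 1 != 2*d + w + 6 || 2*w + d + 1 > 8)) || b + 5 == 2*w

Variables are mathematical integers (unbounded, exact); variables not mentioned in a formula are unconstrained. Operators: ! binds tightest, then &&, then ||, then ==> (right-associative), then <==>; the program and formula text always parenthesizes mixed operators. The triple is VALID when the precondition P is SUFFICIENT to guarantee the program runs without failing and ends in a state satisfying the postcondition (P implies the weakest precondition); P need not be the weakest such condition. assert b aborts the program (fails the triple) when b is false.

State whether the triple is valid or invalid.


Working backward. After the program, the postcondition ((cnt + 2*z - 2 > 8 ==> z - 2 == 4) || (cnt + 1 != 2*d + w + 6 || 2*w + d + 1 > 8)) || b + 5 == 2*w must hold; in canonical form it is (cnt + 2*z > 10 ==> z == 6) || cnt != 2*d + w + 5 || d + 2*w > 7 || b == 2*w - 5.
Before assert z + 3*cnt + 5 == 3*b: 3*cnt + z == 3*b - 5 && ((cnt + 2*z > 10 ==> z == 6) || cnt != 2*d + w + 5 || d + 2*w > 7 || b == 2*w - 5)
Before d := 3*w + 7: 3*cnt + z == 3*b - 5 && ((cnt + 2*z > 10 ==> z == 6) || cnt != 7*w + 19 || 5*w > 0 || b == 2*w - 5)
Before z := d + d: 3*cnt + 2*d == 3*b - 5 && ((cnt + 4*d > 10 ==> 2*d == 6) || cnt != 7*w + 19 || 5*w > 0 || b == 2*w - 5)
The weakest precondition is 3*cnt + 2*d == 3*b - 5 && ((cnt + 4*d > 10 ==> 2*d == 6) || cnt != 7*w + 19 || 5*w > 0 || b == 2*w - 5).
Check whether 2*d == 3*b - 11 && ((4*d > 8 ==> 2*d == 6) || 7*w != -17 || 5*w > 0 || b == 2*w - 5) && cnt == -3 implies it.
Countermodel: at the initial state b = 1, cnt = -3, d = -4, w = 0, the precondition holds but the weakest precondition fails.
Answer: invalid


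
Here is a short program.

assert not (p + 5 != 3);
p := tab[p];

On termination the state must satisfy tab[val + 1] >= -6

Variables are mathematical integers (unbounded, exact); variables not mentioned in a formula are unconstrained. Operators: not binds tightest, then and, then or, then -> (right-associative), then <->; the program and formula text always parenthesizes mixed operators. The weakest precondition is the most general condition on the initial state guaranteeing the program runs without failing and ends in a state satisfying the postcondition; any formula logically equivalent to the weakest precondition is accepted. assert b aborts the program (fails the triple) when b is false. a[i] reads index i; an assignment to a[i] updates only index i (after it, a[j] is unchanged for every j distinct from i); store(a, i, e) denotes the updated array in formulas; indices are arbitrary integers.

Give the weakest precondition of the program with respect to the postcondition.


Working backward. After the program, tab[val + 1] >= -6 must hold.
Before p := tab[p]: tab[val + 1] >= -6
Before assert not (p + 5 != 3): (not (p != -2)) and tab[val + 1] >= -6
Answer: WP = (not (p != -2)) and tab[val + 1] >= -6


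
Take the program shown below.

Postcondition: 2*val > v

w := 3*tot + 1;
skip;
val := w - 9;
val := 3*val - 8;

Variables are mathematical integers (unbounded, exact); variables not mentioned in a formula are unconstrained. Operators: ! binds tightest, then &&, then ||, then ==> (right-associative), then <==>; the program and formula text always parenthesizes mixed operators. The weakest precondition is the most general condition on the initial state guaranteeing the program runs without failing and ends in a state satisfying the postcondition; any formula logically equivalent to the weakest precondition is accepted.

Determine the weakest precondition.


Working backward. After the program, 2*val > v must hold.
Before val := 3*val - 8: 6*val > v + 16
Before val := w - 9: 6*w > v + 70
Before skip: 6*w > v + 70
Before w := 3*tot + 1: 18*tot > v + 64
Answer: WP = 18*tot > v + 64


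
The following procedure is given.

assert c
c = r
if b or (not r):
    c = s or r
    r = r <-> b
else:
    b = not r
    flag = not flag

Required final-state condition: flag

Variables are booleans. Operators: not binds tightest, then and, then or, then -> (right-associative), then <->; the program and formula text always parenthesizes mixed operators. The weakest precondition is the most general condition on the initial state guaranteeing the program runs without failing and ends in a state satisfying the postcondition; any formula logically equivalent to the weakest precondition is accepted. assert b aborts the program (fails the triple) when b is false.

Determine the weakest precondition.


Working backward. After the program, flag must hold.
Then branch requires flag; else branch requires not flag.
Before the if: ((b or (not r)) -> flag) and ((not (b or (not r))) -> (not flag))
Before c := r: ((b or (not r)) -> flag) and ((not (b or (not r))) -> (not flag))
Before assert c: c and ((b or (not r)) -> flag) and ((not (b or (not r))) -> (not flag))
Answer: WP = c and ((b or (not r)) -> flag) and ((not (b or (not r))) -> (not flag))


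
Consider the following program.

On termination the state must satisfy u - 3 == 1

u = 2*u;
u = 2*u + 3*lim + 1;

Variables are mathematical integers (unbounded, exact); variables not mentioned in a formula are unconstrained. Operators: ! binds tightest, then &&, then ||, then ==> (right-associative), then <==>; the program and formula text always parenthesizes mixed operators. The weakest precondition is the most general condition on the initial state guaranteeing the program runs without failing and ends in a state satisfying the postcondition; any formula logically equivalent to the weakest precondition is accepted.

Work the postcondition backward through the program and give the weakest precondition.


Working backward. After the program, the postcondition u - 3 == 1 must hold; in canonical form it is u == 4.
Before u := 2*u + 3*lim + 1: 3*lim + 2*u == 3
Before u := 2*u: 3*lim + 4*u == 3
Answer: WP = 3*lim + 4*u == 3


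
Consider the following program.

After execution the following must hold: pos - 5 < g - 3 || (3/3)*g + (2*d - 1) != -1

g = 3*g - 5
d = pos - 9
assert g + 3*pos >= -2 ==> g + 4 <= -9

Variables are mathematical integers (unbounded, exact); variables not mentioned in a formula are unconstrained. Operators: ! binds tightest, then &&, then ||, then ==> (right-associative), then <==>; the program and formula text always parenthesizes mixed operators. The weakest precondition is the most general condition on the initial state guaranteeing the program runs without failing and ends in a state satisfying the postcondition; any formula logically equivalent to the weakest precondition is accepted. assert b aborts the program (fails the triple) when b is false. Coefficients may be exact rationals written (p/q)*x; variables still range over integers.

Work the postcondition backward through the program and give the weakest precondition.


Working backward. After the program, the postcondition pos - 5 < g - 3 || (3/3)*g + (2*d - 1) != -1 must hold; in canonical form it is pos < g + 2 || 2*d + g != 0.
Before assert g + 3*pos >= -2 ==> g + 4 <= -9: (g + 3*pos >= -2 ==> g <= -13) && (pos < g + 2 || 2*d + g != 0)
Before d := pos - 9: (g + 3*pos >= -2 ==> g <= -13) && (pos < g + 2 || g + 2*pos != 18)
Before g := 3*g - 5: (3*g + 3*pos >= 3 ==> 3*g <= -8) && (pos < 3*g - 3 || 3*g + 2*pos != 23)
Answer: WP = (3*g + 3*pos >= 3 ==> 3*g <= -8) && (pos < 3*g - 3 || 3*g + 2*pos != 23)


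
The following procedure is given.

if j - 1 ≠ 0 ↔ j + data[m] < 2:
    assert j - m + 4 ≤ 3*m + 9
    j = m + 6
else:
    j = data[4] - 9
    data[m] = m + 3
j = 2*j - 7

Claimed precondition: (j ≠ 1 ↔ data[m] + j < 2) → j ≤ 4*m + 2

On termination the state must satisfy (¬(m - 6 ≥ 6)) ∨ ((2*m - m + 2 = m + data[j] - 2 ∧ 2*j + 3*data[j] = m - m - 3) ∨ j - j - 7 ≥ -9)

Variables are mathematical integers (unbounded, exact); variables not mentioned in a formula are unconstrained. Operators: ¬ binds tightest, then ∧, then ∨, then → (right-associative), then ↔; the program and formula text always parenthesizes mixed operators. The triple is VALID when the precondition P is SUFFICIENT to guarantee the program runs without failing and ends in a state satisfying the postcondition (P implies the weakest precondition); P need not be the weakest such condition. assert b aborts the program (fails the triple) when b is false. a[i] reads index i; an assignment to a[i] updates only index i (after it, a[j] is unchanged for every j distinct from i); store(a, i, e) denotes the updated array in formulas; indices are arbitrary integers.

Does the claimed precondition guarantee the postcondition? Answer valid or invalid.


Working backward. After the program, the postcondition (¬(m - 6 ≥ 6)) ∨ ((2*m - m + 2 = m + data[j] - 2 ∧ 2*j + 3*data[j] = m - m - 3) ∨ j - j - 7 ≥ -9) must hold; in canonical form it is true.
Before j := 2*j - 7: true
Then branch requires j ≤ 4*m + 5; else branch requires true.
Before the if: (j ≠ 1 ↔ data[m] + j < 2) → j ≤ 4*m + 5
The weakest precondition is (j ≠ 1 ↔ data[m] + j < 2) → j ≤ 4*m + 5.
Check whether (j ≠ 1 ↔ data[m] + j < 2) → j ≤ 4*m + 2 implies it.
Every state satisfying the precondition satisfies the weakest precondition: the implication holds.
Answer: valid


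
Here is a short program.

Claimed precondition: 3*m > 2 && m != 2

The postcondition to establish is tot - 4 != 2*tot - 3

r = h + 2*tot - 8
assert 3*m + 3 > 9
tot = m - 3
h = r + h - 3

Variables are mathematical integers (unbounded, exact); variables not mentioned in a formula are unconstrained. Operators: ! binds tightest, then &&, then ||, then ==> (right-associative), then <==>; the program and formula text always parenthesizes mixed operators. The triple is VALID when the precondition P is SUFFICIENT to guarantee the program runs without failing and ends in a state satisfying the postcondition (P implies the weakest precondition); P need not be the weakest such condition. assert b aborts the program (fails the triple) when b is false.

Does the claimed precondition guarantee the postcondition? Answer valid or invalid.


Working backward. After the program, the postcondition tot - 4 != 2*tot - 3 must hold; in canonical form it is tot != -1.
Before h := r + h - 3: tot != -1
Before tot := m - 3: m != 2
Before assert 3*m + 3 > 9: 3*m > 6 && m != 2
Before r := h + 2*tot - 8: 3*m > 6 && m != 2
The weakest precondition is 3*m > 6 && m != 2.
Check whether 3*m > 2 && m != 2 implies it.
Countermodel: at the initial state m = 1, the precondition holds but the weakest precondition fails.
Answer: invalid


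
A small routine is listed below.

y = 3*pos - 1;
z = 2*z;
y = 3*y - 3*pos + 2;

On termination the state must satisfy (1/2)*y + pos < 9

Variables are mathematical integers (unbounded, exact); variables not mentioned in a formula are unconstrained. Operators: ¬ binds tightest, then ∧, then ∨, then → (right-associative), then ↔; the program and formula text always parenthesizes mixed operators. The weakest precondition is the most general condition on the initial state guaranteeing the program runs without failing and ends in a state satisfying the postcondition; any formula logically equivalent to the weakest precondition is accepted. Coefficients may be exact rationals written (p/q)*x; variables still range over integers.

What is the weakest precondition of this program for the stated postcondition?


Working backward. After the program, the postcondition (1/2)*y + pos < 9 must hold; in canonical form it is pos + (1/2)*y < 9.
Before y := 3*y - 3*pos + 2: (3/2)*y < (1/2)*pos + 8
Before z := 2*z: (3/2)*y < (1/2)*pos + 8
Before y := 3*pos - 1: 4*pos < 19/2
Answer: WP = 4*pos < 19/2


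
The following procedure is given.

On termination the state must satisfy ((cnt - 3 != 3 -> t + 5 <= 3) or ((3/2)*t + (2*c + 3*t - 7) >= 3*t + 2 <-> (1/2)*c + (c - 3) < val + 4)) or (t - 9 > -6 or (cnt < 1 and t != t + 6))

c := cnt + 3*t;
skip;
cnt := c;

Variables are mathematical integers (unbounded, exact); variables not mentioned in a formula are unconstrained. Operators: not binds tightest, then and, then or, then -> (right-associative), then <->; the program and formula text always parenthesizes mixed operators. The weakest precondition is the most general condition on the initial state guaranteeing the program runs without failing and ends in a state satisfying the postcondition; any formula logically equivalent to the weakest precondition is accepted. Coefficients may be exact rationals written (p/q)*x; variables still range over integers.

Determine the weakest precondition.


Working backward. After the program, the postcondition ((cnt - 3 != 3 -> t + 5 <= 3) or ((3/2)*t + (2*c + 3*t - 7) >= 3*t + 2 <-> (1/2)*c + (c - 3) < val + 4)) or (t - 9 > -6 or (cnt < 1 and t != t + 6)) must hold; in canonical form it is (cnt != 6 -> t <= -2) or (2*c + (3/2)*t >= 9 <-> (3/2)*c < val + 7) or t > 3 or cnt < 1.
Before cnt := c: (c != 6 -> t <= -2) or (2*c + (3/2)*t >= 9 <-> (3/2)*c < val + 7) or t > 3 or c < 1
Before skip: (c != 6 -> t <= -2) or (2*c + (3/2)*t >= 9 <-> (3/2)*c < val + 7) or t > 3 or c < 1
Before c := cnt + 3*t: (cnt + 3*t != 6 -> t <= -2) or (2*cnt + (15/2)*t >= 9 <-> (3/2)*cnt + (9/2)*t < val + 7) or t > 3 or cnt + 3*t < 1
Answer: WP = (cnt + 3*t != 6 -> t <= -2) or (2*cnt + (15/2)*t >= 9 <-> (3/2)*cnt + (9/2)*t < val + 7) or t > 3 or cnt + 3*t < 1


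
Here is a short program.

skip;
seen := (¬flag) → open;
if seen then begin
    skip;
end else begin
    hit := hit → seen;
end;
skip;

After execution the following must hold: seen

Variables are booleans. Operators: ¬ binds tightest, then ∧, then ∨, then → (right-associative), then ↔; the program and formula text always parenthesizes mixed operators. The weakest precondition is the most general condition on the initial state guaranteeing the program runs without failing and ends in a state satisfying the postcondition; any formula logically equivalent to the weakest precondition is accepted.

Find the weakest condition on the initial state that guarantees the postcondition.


Working backward. After the program, seen must hold.
Before skip: seen
Then branch requires seen; else branch requires seen.
Before the if: (¬seen) → seen
Before seen := (¬flag) → open: (¬((¬flag) → open)) → ((¬flag) → open)
Before skip: (¬((¬flag) → open)) → ((¬flag) → open)
Answer: WP = (¬((¬flag) → open)) → ((¬flag) → open)


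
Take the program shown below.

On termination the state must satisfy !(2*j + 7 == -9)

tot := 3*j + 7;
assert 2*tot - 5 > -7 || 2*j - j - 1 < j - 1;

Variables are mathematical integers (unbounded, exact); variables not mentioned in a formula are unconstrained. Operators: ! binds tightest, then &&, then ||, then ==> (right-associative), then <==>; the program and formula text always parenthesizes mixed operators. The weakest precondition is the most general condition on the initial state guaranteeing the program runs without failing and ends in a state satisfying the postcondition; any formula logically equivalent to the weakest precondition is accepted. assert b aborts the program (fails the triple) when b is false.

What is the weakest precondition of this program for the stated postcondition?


Working backward. After the program, the postcondition !(2*j + 7 == -9) must hold; in canonical form it is !(2*j == -16).
Before assert 2*tot - 5 > -7 || 2*j - j - 1 < j - 1: 2*tot > -2 && (!(2*j == -16))
Before tot := 3*j + 7: 6*j > -16 && (!(2*j == -16))
Answer: WP = 6*j > -16 && (!(2*j == -16))


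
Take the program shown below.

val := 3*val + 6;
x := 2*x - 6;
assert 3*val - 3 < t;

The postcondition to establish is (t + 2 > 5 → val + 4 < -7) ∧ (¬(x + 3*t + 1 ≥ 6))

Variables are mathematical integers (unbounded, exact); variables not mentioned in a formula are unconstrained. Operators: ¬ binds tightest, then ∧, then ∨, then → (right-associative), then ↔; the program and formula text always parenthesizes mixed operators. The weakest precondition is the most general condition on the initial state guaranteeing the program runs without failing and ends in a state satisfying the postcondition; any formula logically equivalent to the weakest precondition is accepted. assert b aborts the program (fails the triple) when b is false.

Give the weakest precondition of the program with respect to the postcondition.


Working backward. After the program, the postcondition (t + 2 > 5 → val + 4 < -7) ∧ (¬(x + 3*t + 1 ≥ 6)) must hold; in canonical form it is (t > 3 → val < -11) ∧ (¬(3*t + x ≥ 5)).
Before assert 3*val - 3 < t: 3*val < t + 3 ∧ (t > 3 → val < -11) ∧ (¬(3*t + x ≥ 5))
Before x := 2*x - 6: 3*val < t + 3 ∧ (t > 3 → val < -11) ∧ (¬(3*t + 2*x ≥ 11))
Before val := 3*val + 6: 9*val < t - 15 ∧ (t > 3 → 3*val < -17) ∧ (¬(3*t + 2*x ≥ 11))
Answer: WP = 9*val < t - 15 ∧ (t > 3 → 3*val < -17) ∧ (¬(3*t + 2*x ≥ 11))


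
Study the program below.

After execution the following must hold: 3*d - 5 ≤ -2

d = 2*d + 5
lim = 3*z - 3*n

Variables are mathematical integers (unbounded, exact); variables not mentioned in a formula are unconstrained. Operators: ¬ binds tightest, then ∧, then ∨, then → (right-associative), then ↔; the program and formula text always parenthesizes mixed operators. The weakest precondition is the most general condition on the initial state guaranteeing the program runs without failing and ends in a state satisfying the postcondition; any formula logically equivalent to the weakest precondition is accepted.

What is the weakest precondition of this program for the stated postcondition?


Working backward. After the program, the postcondition 3*d - 5 ≤ -2 must hold; in canonical form it is 3*d ≤ 3.
Before lim := 3*z - 3*n: 3*d ≤ 3
Before d := 2*d + 5: 6*d ≤ -12
Answer: WP = 6*d ≤ -12


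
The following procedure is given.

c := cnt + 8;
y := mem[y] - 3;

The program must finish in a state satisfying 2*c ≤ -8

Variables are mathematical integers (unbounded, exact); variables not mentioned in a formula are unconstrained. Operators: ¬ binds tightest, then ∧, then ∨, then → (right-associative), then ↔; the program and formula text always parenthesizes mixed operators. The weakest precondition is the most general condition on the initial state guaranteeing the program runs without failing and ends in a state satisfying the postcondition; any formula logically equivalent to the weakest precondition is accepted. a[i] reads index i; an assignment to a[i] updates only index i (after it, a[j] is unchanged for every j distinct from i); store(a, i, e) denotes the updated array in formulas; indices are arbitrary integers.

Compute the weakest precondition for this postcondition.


Working backward. After the program, 2*c ≤ -8 must hold.
Before y := mem[y] - 3: 2*c ≤ -8
Before c := cnt + 8: 2*cnt ≤ -24
Answer: WP = 2*cnt ≤ -24


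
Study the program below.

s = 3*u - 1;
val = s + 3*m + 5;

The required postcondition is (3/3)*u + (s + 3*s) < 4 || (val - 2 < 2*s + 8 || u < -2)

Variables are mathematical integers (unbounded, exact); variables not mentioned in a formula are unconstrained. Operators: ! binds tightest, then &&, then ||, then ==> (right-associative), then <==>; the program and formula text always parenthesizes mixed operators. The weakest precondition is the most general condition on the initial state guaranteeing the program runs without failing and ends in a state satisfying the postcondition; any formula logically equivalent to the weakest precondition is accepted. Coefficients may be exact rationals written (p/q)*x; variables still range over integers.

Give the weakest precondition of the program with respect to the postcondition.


Working backward. After the program, the postcondition (3/3)*u + (s + 3*s) < 4 || (val - 2 < 2*s + 8 || u < -2) must hold; in canonical form it is 4*s + u < 4 || val < 2*s + 10 || u < -2.
Before val := s + 3*m + 5: 4*s + u < 4 || 3*m < s + 5 || u < -2
Before s := 3*u - 1: 13*u < 8 || 3*m < 3*u + 4 || u < -2
Answer: WP = 13*u < 8 || 3*m < 3*u + 4 || u < -2


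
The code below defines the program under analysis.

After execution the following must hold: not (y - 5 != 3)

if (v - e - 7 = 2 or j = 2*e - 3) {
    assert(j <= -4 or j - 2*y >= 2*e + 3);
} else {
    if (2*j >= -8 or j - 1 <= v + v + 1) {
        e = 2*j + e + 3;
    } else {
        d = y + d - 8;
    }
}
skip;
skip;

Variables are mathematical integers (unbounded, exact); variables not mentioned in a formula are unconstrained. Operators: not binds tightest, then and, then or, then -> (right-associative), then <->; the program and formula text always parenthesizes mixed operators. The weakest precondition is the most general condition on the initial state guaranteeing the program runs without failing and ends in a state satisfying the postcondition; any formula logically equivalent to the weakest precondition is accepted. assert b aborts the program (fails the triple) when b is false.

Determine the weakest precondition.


Working backward. After the program, the postcondition not (y - 5 != 3) must hold; in canonical form it is not (y != 8).
Before skip: not (y != 8)
Before skip: not (y != 8)
Then branch requires (j <= -4 or j >= 2*e + 2*y + 3) and (not (y != 8)); else branch requires ((2*j >= -8 or j <= 2*v + 2) -> (not (y != 8))) and ((not (2*j >= -8 or j <= 2*v + 2)) -> (not (y != 8))).
Before the if: ((v = e + 9 or j = 2*e - 3) -> ((j <= -4 or j >= 2*e + 2*y + 3) and (not (y != 8)))) and ((not (v = e + 9 or j = 2*e - 3)) -> (((2*j >= -8 or j <= 2*v + 2) -> (not (y != 8))) and ((not (2*j >= -8 or j <= 2*v + 2)) -> (not (y != 8)))))
Answer: WP = ((v = e + 9 or j = 2*e - 3) -> ((j <= -4 or j >= 2*e + 2*y + 3) and (not (y != 8)))) and ((not (v = e + 9 or j = 2*e - 3)) -> (((2*j >= -8 or j <= 2*v + 2) -> (not (y != 8))) and ((not (2*j >= -8 or j <= 2*v + 2)) -> (not (y != 8)))))


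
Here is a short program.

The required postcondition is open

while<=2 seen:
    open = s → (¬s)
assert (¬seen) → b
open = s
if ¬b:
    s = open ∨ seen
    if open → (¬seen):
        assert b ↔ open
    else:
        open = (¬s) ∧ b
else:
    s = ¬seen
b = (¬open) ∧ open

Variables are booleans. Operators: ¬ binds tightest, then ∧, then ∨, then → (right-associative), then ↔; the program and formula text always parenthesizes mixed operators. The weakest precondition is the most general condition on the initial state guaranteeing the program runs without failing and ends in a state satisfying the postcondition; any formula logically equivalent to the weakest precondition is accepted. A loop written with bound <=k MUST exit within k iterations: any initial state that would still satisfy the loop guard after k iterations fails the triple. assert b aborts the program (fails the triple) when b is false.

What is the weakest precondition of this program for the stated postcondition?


Working backward. After the program, open must hold.
Before b := (¬open) ∧ open: open
Then branch requires ((open → (¬seen)) → ((b ↔ open) ∧ open)) ∧ ((¬(open → (¬seen))) → ((¬(open ∨ seen)) ∧ b)); else branch requires open.
Before the if: ((¬b) → (((open → (¬seen)) → ((b ↔ open) ∧ open)) ∧ ((¬(open → (¬seen))) → ((¬(open ∨ seen)) ∧ b)))) ∧ (b → open)
Before open := s: ((¬b) → (((s → (¬seen)) → ((b ↔ s) ∧ s)) ∧ ((¬(s → (¬seen))) → ((¬(s ∨ seen)) ∧ b)))) ∧ (b → s)
Before assert (¬seen) → b: ((¬seen) → b) ∧ ((¬b) → (((s → (¬seen)) → ((b ↔ s) ∧ s)) ∧ ((¬(s → (¬seen))) → ((¬(s ∨ seen)) ∧ b)))) ∧ (b → s)
Before the loop (bound <=2), unroll the exhaustion recursion (WP_0 = exit-now case; WP_j = one more guarded iteration, up to j = 2):
  WP_0: (¬seen) ∧ ((¬seen) → b) ∧ ((¬b) → (((s → (¬seen)) → ((b ↔ s) ∧ s)) ∧ ((¬(s → (¬seen))) → ((¬(s ∨ seen)) ∧ b)))) ∧ (b → s)
  WP_1: (seen → ((¬seen) ∧ ((¬seen) → b) ∧ ((¬b) → (((s → (¬seen)) → ((b ↔ s) ∧ s)) ∧ ((¬(s → (¬seen))) → ((¬(s ∨ seen)) ∧ b)))) ∧ (b → s))) ∧ ((¬seen) → (((¬seen) → b) ∧ ((¬b) → (((s → (¬seen)) → ((b ↔ s) ∧ s)) ∧ ((¬(s → (¬seen))) → ((¬(s ∨ seen)) ∧ b)))) ∧ (b → s)))
  WP_2: (seen → ((seen → ((¬seen) ∧ ((¬seen) → b) ∧ ((¬b) → (((s → (¬seen)) → ((b ↔ s) ∧ s)) ∧ ((¬(s → (¬seen))) → ((¬(s ∨ seen)) ∧ b)))) ∧ (b → s))) ∧ ((¬seen) → (((¬seen) → b) ∧ ((¬b) → (((s → (¬seen)) → ((b ↔ s) ∧ s)) ∧ ((¬(s → (¬seen))) → ((¬(s ∨ seen)) ∧ b)))) ∧ (b → s))))) ∧ ((¬seen) → (((¬seen) → b) ∧ ((¬b) → (((s → (¬seen)) → ((b ↔ s) ∧ s)) ∧ ((¬(s → (¬seen))) → ((¬(s ∨ seen)) ∧ b)))) ∧ (b → s)))
So before the loop: (seen → ((seen → ((¬seen) ∧ ((¬seen) → b) ∧ ((¬b) → (((s → (¬seen)) → ((b ↔ s) ∧ s)) ∧ ((¬(s → (¬seen))) → ((¬(s ∨ seen)) ∧ b)))) ∧ (b → s))) ∧ ((¬seen) → (((¬seen) → b) ∧ ((¬b) → (((s → (¬seen)) → ((b ↔ s) ∧ s)) ∧ ((¬(s → (¬seen))) → ((¬(s ∨ seen)) ∧ b)))) ∧ (b → s))))) ∧ ((¬seen) → (((¬seen) → b) ∧ ((¬b) → (((s → (¬seen)) → ((b ↔ s) ∧ s)) ∧ ((¬(s → (¬seen))) → ((¬(s ∨ seen)) ∧ b)))) ∧ (b → s)))
Answer: WP = (seen → ((seen → ((¬seen) ∧ ((¬seen) → b) ∧ ((¬b) → (((s → (¬seen)) → ((b ↔ s) ∧ s)) ∧ ((¬(s → (¬seen))) → ((¬(s ∨ seen)) ∧ b)))) ∧ (b → s))) ∧ ((¬seen) → (((¬seen) → b) ∧ ((¬b) → (((s → (¬seen)) → ((b ↔ s) ∧ s)) ∧ ((¬(s → (¬seen))) → ((¬(s ∨ seen)) ∧ b)))) ∧ (b → s))))) ∧ ((¬seen) → (((¬seen) → b) ∧ ((¬b) → (((s → (¬seen)) → ((b ↔ s) ∧ s)) ∧ ((¬(s → (¬seen))) → ((¬(s ∨ seen)) ∧ b)))) ∧ (b → s)))


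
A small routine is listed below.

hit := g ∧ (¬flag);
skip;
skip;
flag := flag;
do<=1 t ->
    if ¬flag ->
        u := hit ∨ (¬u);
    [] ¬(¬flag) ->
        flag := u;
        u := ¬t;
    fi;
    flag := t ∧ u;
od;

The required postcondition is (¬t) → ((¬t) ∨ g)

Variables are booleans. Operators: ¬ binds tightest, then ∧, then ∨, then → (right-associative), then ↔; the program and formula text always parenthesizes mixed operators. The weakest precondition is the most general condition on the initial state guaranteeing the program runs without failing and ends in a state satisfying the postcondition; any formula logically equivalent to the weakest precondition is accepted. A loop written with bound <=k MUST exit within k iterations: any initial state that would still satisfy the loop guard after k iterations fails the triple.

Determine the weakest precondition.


Working backward. After the program, (¬t) → ((¬t) ∨ g) must hold.
Before the loop (bound <=1), unroll the exhaustion recursion (WP_0 = exit-now case; WP_j = one more guarded iteration, up to j = 1):
  WP_0: (¬t) ∧ ((¬t) → ((¬t) ∨ g))
  WP_1: (t → (((¬flag) → ((¬t) ∧ ((¬t) → ((¬t) ∨ g)))) ∧ (flag → ((¬t) ∧ ((¬t) → ((¬t) ∨ g)))))) ∧ ((¬t) → ((¬t) → ((¬t) ∨ g)))
So before the loop: (t → (((¬flag) → ((¬t) ∧ ((¬t) → ((¬t) ∨ g)))) ∧ (flag → ((¬t) ∧ ((¬t) → ((¬t) ∨ g)))))) ∧ ((¬t) → ((¬t) → ((¬t) ∨ g)))
Before flag := flag: (t → (((¬flag) → ((¬t) ∧ ((¬t) → ((¬t) ∨ g)))) ∧ (flag → ((¬t) ∧ ((¬t) → ((¬t) ∨ g)))))) ∧ ((¬t) → ((¬t) → ((¬t) ∨ g)))
Before skip: (t → (((¬flag) → ((¬t) ∧ ((¬t) → ((¬t) ∨ g)))) ∧ (flag → ((¬t) ∧ ((¬t) → ((¬t) ∨ g)))))) ∧ ((¬t) → ((¬t) → ((¬t) ∨ g)))
Before skip: (t → (((¬flag) → ((¬t) ∧ ((¬t) → ((¬t) ∨ g)))) ∧ (flag → ((¬t) ∧ ((¬t) → ((¬t) ∨ g)))))) ∧ ((¬t) → ((¬t) → ((¬t) ∨ g)))
Before hit := g ∧ (¬flag): (t → (((¬flag) → ((¬t) ∧ ((¬t) → ((¬t) ∨ g)))) ∧ (flag → ((¬t) ∧ ((¬t) → ((¬t) ∨ g)))))) ∧ ((¬t) → ((¬t) → ((¬t) ∨ g)))
Answer: WP = (t → (((¬flag) → ((¬t) ∧ ((¬t) → ((¬t) ∨ g)))) ∧ (flag → ((¬t) ∧ ((¬t) → ((¬t) ∨ g)))))) ∧ ((¬t) → ((¬t) → ((¬t) ∨ g)))


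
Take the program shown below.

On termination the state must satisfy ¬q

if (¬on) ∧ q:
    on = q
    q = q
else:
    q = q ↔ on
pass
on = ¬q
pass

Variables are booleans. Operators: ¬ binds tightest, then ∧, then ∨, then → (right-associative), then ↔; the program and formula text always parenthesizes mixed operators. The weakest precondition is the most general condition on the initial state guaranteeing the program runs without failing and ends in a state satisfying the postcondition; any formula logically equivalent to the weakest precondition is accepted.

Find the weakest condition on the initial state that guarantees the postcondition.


Working backward. After the program, ¬q must hold.
Before skip: ¬q
Before on := ¬q: ¬q
Before skip: ¬q
Then branch requires ¬q; else branch requires ¬(q ↔ on).
Before the if: (((¬on) ∧ q) → (¬q)) ∧ ((¬((¬on) ∧ q)) → (¬(q ↔ on)))
Answer: WP = (((¬on) ∧ q) → (¬q)) ∧ ((¬((¬on) ∧ q)) → (¬(q ↔ on)))


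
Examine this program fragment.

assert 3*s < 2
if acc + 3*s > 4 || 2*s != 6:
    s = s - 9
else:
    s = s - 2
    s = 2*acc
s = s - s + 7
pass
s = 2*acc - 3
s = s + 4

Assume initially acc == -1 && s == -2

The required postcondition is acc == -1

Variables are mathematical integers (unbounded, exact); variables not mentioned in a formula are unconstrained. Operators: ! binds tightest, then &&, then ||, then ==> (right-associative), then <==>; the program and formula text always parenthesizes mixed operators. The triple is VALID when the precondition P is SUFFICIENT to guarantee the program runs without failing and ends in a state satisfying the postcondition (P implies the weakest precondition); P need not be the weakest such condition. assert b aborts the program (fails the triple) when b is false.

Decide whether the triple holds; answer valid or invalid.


Working backward. After the program, acc == -1 must hold.
Before s := s + 4: acc == -1
Before s := 2*acc - 3: acc == -1
Before skip: acc == -1
Before s := s - s + 7: acc == -1
Then branch requires acc == -1; else branch requires acc == -1.
Before the if: ((acc + 3*s > 4 || 2*s != 6) ==> acc == -1) && ((!(acc + 3*s > 4 || 2*s != 6)) ==> acc == -1)
Before assert 3*s < 2: 3*s < 2 && ((acc + 3*s > 4 || 2*s != 6) ==> acc == -1) && ((!(acc + 3*s > 4 || 2*s != 6)) ==> acc == -1)
The weakest precondition is 3*s < 2 && ((acc + 3*s > 4 || 2*s != 6) ==> acc == -1) && ((!(acc + 3*s > 4 || 2*s != 6)) ==> acc == -1).
Check whether acc == -1 && s == -2 implies it.
Every state satisfying the precondition satisfies the weakest precondition: the implication holds.
Answer: valid


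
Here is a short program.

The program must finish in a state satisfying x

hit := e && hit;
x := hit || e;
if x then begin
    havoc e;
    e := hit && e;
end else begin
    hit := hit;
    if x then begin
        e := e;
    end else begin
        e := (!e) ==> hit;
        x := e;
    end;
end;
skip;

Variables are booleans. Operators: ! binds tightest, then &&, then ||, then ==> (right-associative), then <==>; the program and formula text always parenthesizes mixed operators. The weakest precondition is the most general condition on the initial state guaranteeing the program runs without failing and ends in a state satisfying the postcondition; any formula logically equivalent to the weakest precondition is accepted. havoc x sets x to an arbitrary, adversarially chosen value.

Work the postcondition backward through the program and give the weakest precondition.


Working backward. After the program, x must hold.
Before skip: x
Then branch requires x; else branch requires (!x) ==> ((!e) ==> hit).
Before the if: (!x) ==> ((!x) ==> ((!e) ==> hit))
Before x := hit || e: (!(hit || e)) ==> ((!(hit || e)) ==> ((!e) ==> hit))
Before hit := e && hit: (!((e && hit) || e)) ==> ((!((e && hit) || e)) ==> ((!e) ==> (e && hit)))
Answer: WP = (!((e && hit) || e)) ==> ((!((e && hit) || e)) ==> ((!e) ==> (e && hit)))


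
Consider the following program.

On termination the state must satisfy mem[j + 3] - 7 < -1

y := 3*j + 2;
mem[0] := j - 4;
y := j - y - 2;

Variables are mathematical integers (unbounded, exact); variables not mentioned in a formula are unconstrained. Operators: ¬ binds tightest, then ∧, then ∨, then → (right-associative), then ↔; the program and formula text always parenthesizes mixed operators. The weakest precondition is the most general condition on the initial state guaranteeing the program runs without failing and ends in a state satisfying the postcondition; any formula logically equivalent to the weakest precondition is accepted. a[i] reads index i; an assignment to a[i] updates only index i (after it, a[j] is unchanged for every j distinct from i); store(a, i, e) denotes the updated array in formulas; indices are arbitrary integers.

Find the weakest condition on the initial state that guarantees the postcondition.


Working backward. After the program, the postcondition mem[j + 3] - 7 < -1 must hold; in canonical form it is mem[j + 3] < 6.
Before y := j - y - 2: mem[j + 3] < 6
Before mem[0] := j - 4: store(mem, 0, j - 4)[j + 3] < 6
Before y := 3*j + 2: store(mem, 0, j - 4)[j + 3] < 6
Answer: WP = store(mem, 0, j - 4)[j + 3] < 6


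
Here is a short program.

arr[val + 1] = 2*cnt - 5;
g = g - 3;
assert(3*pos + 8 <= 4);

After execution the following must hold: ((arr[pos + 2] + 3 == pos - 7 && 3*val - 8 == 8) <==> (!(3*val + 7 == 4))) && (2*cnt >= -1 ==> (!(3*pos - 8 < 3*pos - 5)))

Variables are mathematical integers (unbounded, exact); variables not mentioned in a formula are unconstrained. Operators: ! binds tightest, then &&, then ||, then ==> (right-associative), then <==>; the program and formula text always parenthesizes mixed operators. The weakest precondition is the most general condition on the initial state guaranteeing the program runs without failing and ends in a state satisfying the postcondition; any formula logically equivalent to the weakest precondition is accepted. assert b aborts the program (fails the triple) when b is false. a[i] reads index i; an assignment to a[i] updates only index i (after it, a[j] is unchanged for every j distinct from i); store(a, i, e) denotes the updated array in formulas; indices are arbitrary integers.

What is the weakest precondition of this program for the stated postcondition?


Working backward. After the program, the postcondition ((arr[pos + 2] + 3 == pos - 7 && 3*val - 8 == 8) <==> (!(3*val + 7 == 4))) && (2*cnt >= -1 ==> (!(3*pos - 8 < 3*pos - 5))) must hold; in canonical form it is ((arr[pos + 2] == pos - 10 && 3*val == 16) <==> (!(3*val == -3))) && (!(2*cnt >= -1)).
Before assert 3*pos + 8 <= 4: 3*pos <= -4 && ((arr[pos + 2] == pos - 10 && 3*val == 16) <==> (!(3*val == -3))) && (!(2*cnt >= -1))
Before g := g - 3: 3*pos <= -4 && ((arr[pos + 2] == pos - 10 && 3*val == 16) <==> (!(3*val == -3))) && (!(2*cnt >= -1))
Before arr[val + 1] := 2*cnt - 5: 3*pos <= -4 && ((store(arr, val + 1, 2*cnt - 5)[pos + 2] == pos - 10 && 3*val == 16) <==> (!(3*val == -3))) && (!(2*cnt >= -1))
Answer: WP = 3*pos <= -4 && ((store(arr, val + 1, 2*cnt - 5)[pos + 2] == pos - 10 && 3*val == 16) <==> (!(3*val == -3))) && (!(2*cnt >= -1))


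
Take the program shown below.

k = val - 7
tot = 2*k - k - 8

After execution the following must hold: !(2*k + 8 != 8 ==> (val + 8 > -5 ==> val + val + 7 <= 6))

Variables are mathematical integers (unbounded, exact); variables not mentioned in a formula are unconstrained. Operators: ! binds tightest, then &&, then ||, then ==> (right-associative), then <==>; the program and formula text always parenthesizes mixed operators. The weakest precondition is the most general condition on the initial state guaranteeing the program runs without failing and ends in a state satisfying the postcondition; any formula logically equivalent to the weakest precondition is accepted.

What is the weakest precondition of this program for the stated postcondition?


Working backward. After the program, the postcondition !(2*k + 8 != 8 ==> (val + 8 > -5 ==> val + val + 7 <= 6)) must hold; in canonical form it is !(2*k != 0 ==> (val > -13 ==> 2*val <= -1)).
Before tot := 2*k - k - 8: !(2*k != 0 ==> (val > -13 ==> 2*val <= -1))
Before k := val - 7: !(2*val != 14 ==> (val > -13 ==> 2*val <= -1))
Answer: WP = !(2*val != 14 ==> (val > -13 ==> 2*val <= -1))


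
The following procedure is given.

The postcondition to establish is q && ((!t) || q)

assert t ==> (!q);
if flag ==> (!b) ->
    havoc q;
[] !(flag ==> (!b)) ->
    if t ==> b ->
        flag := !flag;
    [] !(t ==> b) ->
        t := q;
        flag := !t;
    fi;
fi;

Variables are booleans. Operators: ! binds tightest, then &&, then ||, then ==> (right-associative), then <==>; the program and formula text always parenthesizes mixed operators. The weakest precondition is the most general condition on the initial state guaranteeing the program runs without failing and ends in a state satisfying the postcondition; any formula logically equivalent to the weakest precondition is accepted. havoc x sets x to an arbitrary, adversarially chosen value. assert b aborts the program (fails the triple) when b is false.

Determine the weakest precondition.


Working backward. After the program, q && ((!t) || q) must hold.
Then branch requires false; else branch requires ((t ==> b) ==> (q && ((!t) || q))) && ((!(t ==> b)) ==> q).
Before the if: (!(flag ==> (!b))) && ((!(flag ==> (!b))) ==> (((t ==> b) ==> (q && ((!t) || q))) && ((!(t ==> b)) ==> q)))
Before assert t ==> (!q): (t ==> (!q)) && (!(flag ==> (!b))) && ((!(flag ==> (!b))) ==> (((t ==> b) ==> (q && ((!t) || q))) && ((!(t ==> b)) ==> q)))
Answer: WP = (t ==> (!q)) && (!(flag ==> (!b))) && ((!(flag ==> (!b))) ==> (((t ==> b) ==> (q && ((!t) || q))) && ((!(t ==> b)) ==> q)))
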